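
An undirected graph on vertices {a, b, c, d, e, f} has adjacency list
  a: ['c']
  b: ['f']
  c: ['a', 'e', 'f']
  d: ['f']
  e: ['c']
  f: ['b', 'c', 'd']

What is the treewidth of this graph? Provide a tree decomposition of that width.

Every bag has size at most 2, so the width is 2 − 1 = 1 and tw(G) ≤ 1. Any graph with an edge has treewidth ≥ 1, and G has the edge c–e. Hence tw(G) = 1 exactly.

Treewidth 1.
One such decomposition:
Bags: B1 = {c, e}  B2 = {a, c}  B3 = {c, f}  B4 = {b, f}  B5 = {d, f}
Tree: B1–B2, B1–B3, B3–B4, B3–B5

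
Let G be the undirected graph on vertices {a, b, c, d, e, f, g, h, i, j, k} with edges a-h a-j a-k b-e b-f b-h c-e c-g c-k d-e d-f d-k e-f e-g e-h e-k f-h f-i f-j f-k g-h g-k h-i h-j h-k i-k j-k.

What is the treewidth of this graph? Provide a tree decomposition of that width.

Treewidth 3.
One optimal decomposition is:
Bags: B1 = {e, f, h, k}  B2 = {b, e, f, h}  B3 = {f, h, j, k}  B4 = {d, e, f, k}  B5 = {a, h, j, k}  B6 = {f, h, i, k}  B7 = {e, g, h, k}  B8 = {c, e, g, k}
Tree: B1–B2, B1–B3, B1–B4, B3–B5, B1–B6, B1–B7, B7–B8

Each bag holds 4 vertices, so the decomposition has width 3, which upper-bounds the treewidth. Conversely, {d, e, f, k} is a clique of size 4, and the vertices of any clique must share a bag in every tree decomposition; so some bag has ≥ 4 vertices and tw(G) ≥ 3. Hence tw(G) = 3 exactly.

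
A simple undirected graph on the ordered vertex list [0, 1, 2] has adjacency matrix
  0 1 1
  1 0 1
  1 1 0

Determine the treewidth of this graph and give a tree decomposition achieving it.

Treewidth 2.
One optimal decomposition is:
Bags: B1 = {0, 1, 2}
Tree: (single bag)

A single bag containing all 3 vertices is trivially a valid decomposition of width 2. On the other hand G contains the 3-clique {0, 1, 2}. A clique must lie in a single bag of any decomposition, so no decomposition can have width below 2. Therefore the treewidth is 2.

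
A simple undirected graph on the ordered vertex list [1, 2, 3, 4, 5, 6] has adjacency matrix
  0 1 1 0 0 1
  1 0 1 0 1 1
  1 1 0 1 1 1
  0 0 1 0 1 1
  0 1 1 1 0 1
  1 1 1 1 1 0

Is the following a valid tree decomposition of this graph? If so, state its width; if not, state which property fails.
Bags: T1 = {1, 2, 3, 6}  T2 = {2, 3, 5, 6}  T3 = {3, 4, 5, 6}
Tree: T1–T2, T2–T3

Checking the three conditions: (i) the bags cover all of {1, 2, 3, 4, 5, 6}; (ii) for each edge, some bag contains both endpoints; (iii) the bags containing any fixed vertex form a subtree. All hold, so the decomposition is valid with width 4 − 1 = 3.

Yes; width 3.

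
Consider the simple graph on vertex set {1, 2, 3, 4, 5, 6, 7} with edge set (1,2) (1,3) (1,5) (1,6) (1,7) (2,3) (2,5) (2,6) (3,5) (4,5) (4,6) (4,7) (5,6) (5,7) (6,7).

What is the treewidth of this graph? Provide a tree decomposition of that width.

Treewidth 3.
One such decomposition:
Bags: B1 = {4, 5, 6, 7}  B2 = {1, 5, 6, 7}  B3 = {1, 2, 5, 6}  B4 = {1, 2, 3, 5}
Tree: B1–B2, B2–B3, B3–B4

The largest bag has 4 vertices, giving width 3; this decomposition certifies tw(G) ≤ 3. On the other hand G contains the 4-clique {1, 2, 3, 5}. A clique must lie in a single bag of any decomposition, so no decomposition can have width below 3. Hence tw(G) = 3 exactly.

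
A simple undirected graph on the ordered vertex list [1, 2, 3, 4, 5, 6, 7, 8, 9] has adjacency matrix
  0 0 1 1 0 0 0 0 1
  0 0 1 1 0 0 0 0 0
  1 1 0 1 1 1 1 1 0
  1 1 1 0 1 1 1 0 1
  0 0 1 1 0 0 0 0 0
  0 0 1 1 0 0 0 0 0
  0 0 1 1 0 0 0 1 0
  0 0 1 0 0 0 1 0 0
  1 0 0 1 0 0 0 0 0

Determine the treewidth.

A width-2 tree decomposition is:
Bags: B1 = {1, 4, 9}  B2 = {1, 3, 4}  B3 = {3, 4, 7}  B4 = {3, 4, 6}  B5 = {3, 4, 5}  B6 = {3, 7, 8}  B7 = {2, 3, 4}
Tree: B1–B2, B2–B3, B3–B4, B4–B5, B3–B6, B3–B7
The largest bag has 3 vertices, giving width 2; this decomposition certifies tw(G) ≤ 2. For the lower bound, the 3 vertices {1, 4, 9} are pairwise adjacent, and any tree decomposition puts a clique entirely inside one bag — forcing width ≥ 2. Combining the bounds, tw(G) = 2.

2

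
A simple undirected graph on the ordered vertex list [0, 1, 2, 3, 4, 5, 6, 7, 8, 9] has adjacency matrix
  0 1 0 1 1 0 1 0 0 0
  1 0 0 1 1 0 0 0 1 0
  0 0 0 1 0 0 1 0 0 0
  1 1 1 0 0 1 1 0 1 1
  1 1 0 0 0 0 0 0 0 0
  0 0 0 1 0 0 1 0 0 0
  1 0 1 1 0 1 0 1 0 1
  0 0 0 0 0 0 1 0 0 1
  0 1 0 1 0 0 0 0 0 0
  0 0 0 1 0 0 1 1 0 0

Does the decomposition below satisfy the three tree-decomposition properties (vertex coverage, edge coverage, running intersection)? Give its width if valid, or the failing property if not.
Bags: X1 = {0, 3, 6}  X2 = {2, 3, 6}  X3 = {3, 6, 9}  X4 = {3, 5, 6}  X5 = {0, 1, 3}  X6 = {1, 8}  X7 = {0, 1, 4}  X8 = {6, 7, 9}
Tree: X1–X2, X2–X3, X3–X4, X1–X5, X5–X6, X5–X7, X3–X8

No — edge (3,8) lies in no bag.

A tree decomposition must satisfy three properties: every vertex lies in some bag; for every edge, both endpoints lie together in some bag; and for every vertex, the bags containing it form a connected subtree. Here edge (3,8) lies in no bag, so the decomposition is invalid.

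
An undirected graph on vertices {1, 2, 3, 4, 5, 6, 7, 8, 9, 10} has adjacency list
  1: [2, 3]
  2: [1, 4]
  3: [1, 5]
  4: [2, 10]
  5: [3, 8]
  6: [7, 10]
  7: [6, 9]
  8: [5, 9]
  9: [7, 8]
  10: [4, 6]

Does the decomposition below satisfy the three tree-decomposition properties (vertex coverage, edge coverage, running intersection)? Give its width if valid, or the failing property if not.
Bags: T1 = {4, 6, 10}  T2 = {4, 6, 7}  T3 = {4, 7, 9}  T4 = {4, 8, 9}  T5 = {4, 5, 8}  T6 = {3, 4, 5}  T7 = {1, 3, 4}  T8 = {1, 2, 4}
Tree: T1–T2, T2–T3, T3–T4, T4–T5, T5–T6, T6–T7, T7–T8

Checking the three conditions: (i) the bags cover all of {1, 2, 3, 4, 5, 6, 7, 8, 9, 10}; (ii) for each edge, some bag contains both endpoints; (iii) the bags containing any fixed vertex form a subtree. All hold, so the decomposition is valid with width 3 − 1 = 2.

Yes; width 2.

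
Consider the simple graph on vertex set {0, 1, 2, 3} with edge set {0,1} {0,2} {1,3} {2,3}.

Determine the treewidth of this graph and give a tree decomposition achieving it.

Each bag holds 3 vertices, so the decomposition has width 2, which upper-bounds the treewidth. For the lower bound, G contains the cycle 1–3–2–0–1, so G is not a forest; only forests have treewidth ≤ 1, hence tw(G) ≥ 2. Hence tw(G) = 2 exactly.

Treewidth 2.
Bags: B1 = {1, 2, 3}  B2 = {0, 1, 2}
Tree: B1–B2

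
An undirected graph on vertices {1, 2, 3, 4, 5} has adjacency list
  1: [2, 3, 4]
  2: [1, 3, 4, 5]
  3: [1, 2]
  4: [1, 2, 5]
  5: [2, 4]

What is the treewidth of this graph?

2

A width-2 tree decomposition is:
Bags: B1 = {1, 2, 3}  B2 = {1, 2, 4}  B3 = {2, 4, 5}
Tree: B1–B2, B2–B3
Every bag has size at most 3, so the width is 3 − 1 = 2 and tw(G) ≤ 2. For the lower bound, the 3 vertices {1, 2, 3} are pairwise adjacent, and any tree decomposition puts a clique entirely inside one bag — forcing width ≥ 2. Hence tw(G) = 2 exactly.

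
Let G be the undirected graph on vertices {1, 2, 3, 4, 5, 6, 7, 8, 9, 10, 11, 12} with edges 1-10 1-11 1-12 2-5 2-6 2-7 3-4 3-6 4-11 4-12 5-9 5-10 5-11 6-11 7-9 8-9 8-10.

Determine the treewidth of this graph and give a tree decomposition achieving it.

Each bag holds 4 vertices, so the decomposition has width 3, which upper-bounds the treewidth. For the lower bound: the 4 vertex sets {7,8,9}, {2}, {5}, {1,6,10,11} are disjoint, each induces a connected subgraph, and every pair is joined by at least one edge of G. Contracting each set to a single vertex therefore yields K_{4} as a minor, and since treewidth is minor-monotone, tw(G) ≥ tw(K_{4}) = 3. Combining the bounds, tw(G) = 3.

Treewidth 3.
One optimal decomposition is:
Bags: B1 = {2, 7, 8, 9}  B2 = {2, 5, 8, 9}  B3 = {2, 5, 8, 10}  B4 = {2, 5, 6, 10}  B5 = {5, 6, 10, 11}  B6 = {1, 6, 10, 11}  B7 = {1, 3, 6, 11}  B8 = {1, 3, 4, 11}  B9 = {1, 3, 4, 12}
Tree: B1–B2, B2–B3, B3–B4, B4–B5, B5–B6, B6–B7, B7–B8, B8–B9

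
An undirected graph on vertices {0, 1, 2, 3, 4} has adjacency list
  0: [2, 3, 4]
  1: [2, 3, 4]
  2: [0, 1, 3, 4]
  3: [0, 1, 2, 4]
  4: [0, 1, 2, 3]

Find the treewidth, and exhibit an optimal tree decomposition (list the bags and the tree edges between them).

The largest bag has 4 vertices, giving width 3; this decomposition certifies tw(G) ≤ 3. On the other hand G contains the 4-clique {0, 2, 3, 4}. A clique must lie in a single bag of any decomposition, so no decomposition can have width below 3. Combining the bounds, tw(G) = 3.

Treewidth 3.
One optimal decomposition is:
Bags: B1 = {1, 2, 3, 4}  B2 = {0, 2, 3, 4}
Tree: B1–B2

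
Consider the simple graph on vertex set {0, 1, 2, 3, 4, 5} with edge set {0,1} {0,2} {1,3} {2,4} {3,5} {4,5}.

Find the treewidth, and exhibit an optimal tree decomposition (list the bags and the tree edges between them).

Treewidth 2.
One optimal decomposition is:
Bags: B1 = {0, 1, 3}  B2 = {0, 3, 5}  B3 = {0, 4, 5}  B4 = {0, 2, 4}
Tree: B1–B2, B2–B3, B3–B4

Every bag has size at most 3, so the width is 3 − 1 = 2 and tw(G) ≤ 2. The edges 0–1–3–5–4–2–0 form a cycle, so G is not a tree and its treewidth is at least 2. Combining the bounds, tw(G) = 2.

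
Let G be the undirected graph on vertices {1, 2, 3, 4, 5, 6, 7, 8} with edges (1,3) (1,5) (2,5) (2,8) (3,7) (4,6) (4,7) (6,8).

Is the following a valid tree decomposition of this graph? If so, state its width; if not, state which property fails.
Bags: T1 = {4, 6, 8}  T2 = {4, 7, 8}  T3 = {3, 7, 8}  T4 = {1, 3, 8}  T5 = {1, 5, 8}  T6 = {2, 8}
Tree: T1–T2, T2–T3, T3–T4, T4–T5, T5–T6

A tree decomposition must satisfy three properties: every vertex lies in some bag; for every edge, both endpoints lie together in some bag; and for every vertex, the bags containing it form a connected subtree. Here edge (5,2) lies in no bag, so the decomposition is invalid.

No — edge (5,2) lies in no bag.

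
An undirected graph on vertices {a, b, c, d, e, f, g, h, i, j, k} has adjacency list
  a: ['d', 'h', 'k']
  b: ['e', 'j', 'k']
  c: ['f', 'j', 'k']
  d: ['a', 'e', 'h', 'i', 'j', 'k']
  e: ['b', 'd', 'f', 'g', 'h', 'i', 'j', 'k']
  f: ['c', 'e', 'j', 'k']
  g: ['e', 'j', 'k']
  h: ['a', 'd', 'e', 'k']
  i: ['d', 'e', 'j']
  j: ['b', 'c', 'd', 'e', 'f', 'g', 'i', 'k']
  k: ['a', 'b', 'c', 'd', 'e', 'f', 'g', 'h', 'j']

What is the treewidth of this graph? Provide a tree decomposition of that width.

Treewidth 3.
One optimal decomposition is:
Bags: B1 = {d, e, j, k}  B2 = {b, e, j, k}  B3 = {e, f, j, k}  B4 = {d, e, i, j}  B5 = {e, g, j, k}  B6 = {d, e, h, k}  B7 = {c, f, j, k}  B8 = {a, d, h, k}
Tree: B1–B2, B2–B3, B1–B4, B2–B5, B1–B6, B3–B7, B6–B8

The largest bag has 4 vertices, giving width 3; this decomposition certifies tw(G) ≤ 3. On the other hand G contains the 4-clique {d, e, j, k}. A clique must lie in a single bag of any decomposition, so no decomposition can have width below 3. The upper and lower bounds meet at 3, so that is the treewidth.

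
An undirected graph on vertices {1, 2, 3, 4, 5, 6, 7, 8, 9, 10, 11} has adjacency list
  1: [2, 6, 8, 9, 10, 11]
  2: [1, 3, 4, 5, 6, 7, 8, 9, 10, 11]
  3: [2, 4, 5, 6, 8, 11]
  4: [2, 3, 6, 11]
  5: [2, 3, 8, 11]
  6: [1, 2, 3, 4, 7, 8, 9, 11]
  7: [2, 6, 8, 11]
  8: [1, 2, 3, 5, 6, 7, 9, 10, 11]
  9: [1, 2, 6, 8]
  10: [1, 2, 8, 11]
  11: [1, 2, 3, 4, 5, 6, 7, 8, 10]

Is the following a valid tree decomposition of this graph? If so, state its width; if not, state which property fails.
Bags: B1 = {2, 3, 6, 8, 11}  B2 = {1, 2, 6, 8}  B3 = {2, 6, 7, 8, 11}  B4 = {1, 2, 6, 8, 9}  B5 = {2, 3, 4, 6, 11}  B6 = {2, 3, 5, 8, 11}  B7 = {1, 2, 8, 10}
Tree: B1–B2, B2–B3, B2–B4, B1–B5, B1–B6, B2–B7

A tree decomposition must satisfy three properties: every vertex lies in some bag; for every edge, both endpoints lie together in some bag; and for every vertex, the bags containing it form a connected subtree. Here edge (11,1) lies in no bag, so the decomposition is invalid.

No — edge (11,1) lies in no bag.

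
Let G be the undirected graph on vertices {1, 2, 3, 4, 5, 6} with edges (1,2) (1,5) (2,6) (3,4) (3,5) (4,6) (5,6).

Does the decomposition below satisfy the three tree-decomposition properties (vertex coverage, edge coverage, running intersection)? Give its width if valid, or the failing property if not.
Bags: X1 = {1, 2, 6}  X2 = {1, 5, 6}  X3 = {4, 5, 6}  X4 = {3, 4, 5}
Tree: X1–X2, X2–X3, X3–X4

Every vertex of G appears in some bag (union = {1, 2, 3, 4, 5, 6}); every edge is covered by a bag; and for each vertex v the set of bags containing v is connected in the bag tree. The decomposition is therefore valid. The largest bag has 3 vertices, so the width is 2.

Yes; width 2.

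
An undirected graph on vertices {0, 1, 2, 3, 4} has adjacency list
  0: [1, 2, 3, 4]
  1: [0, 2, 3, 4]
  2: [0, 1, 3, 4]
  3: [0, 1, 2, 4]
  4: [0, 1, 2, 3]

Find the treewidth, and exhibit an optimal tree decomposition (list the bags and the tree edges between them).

Treewidth 4.
Bags: B1 = {0, 1, 2, 3, 4}
Tree: (single bag)

With just one bag of size 5, the width is 5 − 1 = 4, so tw(G) ≤ 4. For the lower bound, the 5 vertices {0, 1, 2, 3, 4} are pairwise adjacent, and any tree decomposition puts a clique entirely inside one bag — forcing width ≥ 4. The upper and lower bounds meet at 4, so that is the treewidth.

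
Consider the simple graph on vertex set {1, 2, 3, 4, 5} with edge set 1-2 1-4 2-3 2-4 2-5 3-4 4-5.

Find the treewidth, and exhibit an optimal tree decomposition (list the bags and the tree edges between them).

Treewidth 2.
One optimal decomposition is:
Bags: B1 = {1, 2, 4}  B2 = {2, 3, 4}  B3 = {2, 4, 5}
Tree: B1–B2, B1–B3

Each bag holds 3 vertices, so the decomposition has width 2, which upper-bounds the treewidth. On the other hand G contains the 3-clique {1, 2, 4}. A clique must lie in a single bag of any decomposition, so no decomposition can have width below 2. Hence tw(G) = 2 exactly.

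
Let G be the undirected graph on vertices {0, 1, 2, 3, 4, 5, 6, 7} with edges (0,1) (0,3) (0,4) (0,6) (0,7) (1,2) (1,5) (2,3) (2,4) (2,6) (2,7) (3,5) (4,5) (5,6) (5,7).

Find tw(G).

A width-3 tree decomposition is:
Bags: B1 = {0, 2, 5, 7}  B2 = {0, 1, 2, 5}  B3 = {0, 2, 4, 5}  B4 = {0, 2, 5, 6}  B5 = {0, 2, 3, 5}
Tree: B1–B2, B2–B3, B3–B4, B4–B5
Every bag has size at most 4, so the width is 4 − 1 = 3 and tw(G) ≤ 3. For the lower bound: the 4 vertex sets {2,7}, {1,5}, {0}, {4} are disjoint, each induces a connected subgraph, and every pair is joined by at least one edge of G. Contracting each set to a single vertex therefore yields K_{4} as a minor, and since treewidth is minor-monotone, tw(G) ≥ tw(K_{4}) = 3. Hence tw(G) = 3 exactly.

3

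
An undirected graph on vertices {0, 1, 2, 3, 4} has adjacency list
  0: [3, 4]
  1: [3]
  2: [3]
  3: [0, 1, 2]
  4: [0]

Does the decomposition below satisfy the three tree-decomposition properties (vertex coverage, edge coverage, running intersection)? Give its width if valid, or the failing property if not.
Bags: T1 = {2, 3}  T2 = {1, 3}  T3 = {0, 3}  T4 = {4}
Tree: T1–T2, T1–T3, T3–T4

A tree decomposition must satisfy three properties: every vertex lies in some bag; for every edge, both endpoints lie together in some bag; and for every vertex, the bags containing it form a connected subtree. Here edge (0,4) lies in no bag, so the decomposition is invalid.

No — edge (0,4) lies in no bag.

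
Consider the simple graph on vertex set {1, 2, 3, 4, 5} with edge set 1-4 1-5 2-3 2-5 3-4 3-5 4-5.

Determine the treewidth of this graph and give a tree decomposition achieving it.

Treewidth 2.
One such decomposition:
Bags: B1 = {3, 4, 5}  B2 = {2, 3, 5}  B3 = {1, 4, 5}
Tree: B1–B2, B1–B3

Every bag has size at most 3, so the width is 3 − 1 = 2 and tw(G) ≤ 2. On the other hand G contains the 3-clique {1, 4, 5}. A clique must lie in a single bag of any decomposition, so no decomposition can have width below 2. The upper and lower bounds meet at 2, so that is the treewidth.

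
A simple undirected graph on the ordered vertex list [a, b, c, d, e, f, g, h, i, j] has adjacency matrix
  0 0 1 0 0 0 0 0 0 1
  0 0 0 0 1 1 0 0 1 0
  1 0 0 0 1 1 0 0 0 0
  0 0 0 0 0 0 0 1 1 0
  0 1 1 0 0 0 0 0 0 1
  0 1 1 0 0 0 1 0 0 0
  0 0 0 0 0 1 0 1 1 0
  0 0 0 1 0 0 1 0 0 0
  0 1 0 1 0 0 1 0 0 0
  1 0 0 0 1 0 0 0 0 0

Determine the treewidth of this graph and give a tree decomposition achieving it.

The largest bag has 3 vertices, giving width 2; this decomposition certifies tw(G) ≤ 2. Since j–a–c–e–j is a cycle in G, G is not acyclic. Forests are exactly the graphs of treewidth ≤ 1, so tw(G) ≥ 2. The upper and lower bounds meet at 2, so that is the treewidth.

Treewidth 2.
One optimal decomposition is:
Bags: B1 = {a, e, j}  B2 = {a, c, e}  B3 = {b, c, e}  B4 = {b, c, f}  B5 = {b, f, i}  B6 = {f, g, i}  B7 = {d, g, i}  B8 = {d, g, h}
Tree: B1–B2, B2–B3, B3–B4, B4–B5, B5–B6, B6–B7, B7–B8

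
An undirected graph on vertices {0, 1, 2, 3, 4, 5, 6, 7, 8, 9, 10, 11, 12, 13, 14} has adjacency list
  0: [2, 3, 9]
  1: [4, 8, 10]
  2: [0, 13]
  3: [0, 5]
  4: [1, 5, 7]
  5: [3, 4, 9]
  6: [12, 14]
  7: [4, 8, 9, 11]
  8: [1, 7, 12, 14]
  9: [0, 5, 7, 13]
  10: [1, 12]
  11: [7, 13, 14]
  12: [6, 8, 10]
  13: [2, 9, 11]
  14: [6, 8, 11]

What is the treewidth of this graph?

A width-3 tree decomposition is:
Bags: B1 = {0, 2, 3, 13}  B2 = {0, 3, 9, 13}  B3 = {3, 5, 9, 13}  B4 = {5, 9, 11, 13}  B5 = {5, 7, 9, 11}  B6 = {4, 5, 7, 11}  B7 = {4, 7, 11, 14}  B8 = {4, 7, 8, 14}  B9 = {1, 4, 8, 14}  B10 = {1, 6, 8, 14}  B11 = {1, 6, 8, 12}  B12 = {1, 6, 10, 12}
Tree: B1–B2, B2–B3, B3–B4, B4–B5, B5–B6, B6–B7, B7–B8, B8–B9, B9–B10, B10–B11, B11–B12
The largest bag has 4 vertices, giving width 3; this decomposition certifies tw(G) ≤ 3. For the lower bound: the 4 vertex sets {0,2,3}, {13}, {9}, {4,5,7,11} are disjoint, each induces a connected subgraph, and every pair is joined by at least one edge of G. Contracting each set to a single vertex therefore yields K_{4} as a minor, and since treewidth is minor-monotone, tw(G) ≥ tw(K_{4}) = 3. Hence tw(G) = 3 exactly.

3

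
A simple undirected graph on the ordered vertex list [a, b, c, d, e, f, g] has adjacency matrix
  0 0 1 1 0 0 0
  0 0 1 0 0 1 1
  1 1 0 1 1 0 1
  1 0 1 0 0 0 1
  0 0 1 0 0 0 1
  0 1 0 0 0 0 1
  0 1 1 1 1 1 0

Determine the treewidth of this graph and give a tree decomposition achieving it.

Treewidth 2.
Bags: B1 = {c, e, g}  B2 = {b, c, g}  B3 = {b, f, g}  B4 = {c, d, g}  B5 = {a, c, d}
Tree: B1–B2, B2–B3, B2–B4, B4–B5

The largest bag has 3 vertices, giving width 2; this decomposition certifies tw(G) ≤ 2. Conversely, {c, d, g} is a clique of size 3, and the vertices of any clique must share a bag in every tree decomposition; so some bag has ≥ 3 vertices and tw(G) ≥ 2. Hence tw(G) = 2 exactly.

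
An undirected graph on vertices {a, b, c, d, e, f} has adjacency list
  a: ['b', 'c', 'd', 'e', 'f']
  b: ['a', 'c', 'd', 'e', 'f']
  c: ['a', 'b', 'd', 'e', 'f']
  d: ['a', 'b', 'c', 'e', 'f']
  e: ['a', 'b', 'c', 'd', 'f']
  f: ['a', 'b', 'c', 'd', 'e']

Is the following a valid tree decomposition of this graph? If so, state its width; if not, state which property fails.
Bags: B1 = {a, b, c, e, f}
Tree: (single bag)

A tree decomposition must satisfy three properties: every vertex lies in some bag; for every edge, both endpoints lie together in some bag; and for every vertex, the bags containing it form a connected subtree. Here vertex d appears in no bag, so the decomposition is invalid.

No — vertex d appears in no bag.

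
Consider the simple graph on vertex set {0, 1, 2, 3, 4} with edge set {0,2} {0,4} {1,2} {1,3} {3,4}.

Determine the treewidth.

A width-2 tree decomposition is:
Bags: B1 = {0, 1, 2}  B2 = {0, 1, 4}  B3 = {1, 3, 4}
Tree: B1–B2, B2–B3
Every bag has size at most 3, so the width is 3 − 1 = 2 and tw(G) ≤ 2. The edges 1–2–0–4–3–1 form a cycle, so G is not a tree and its treewidth is at least 2. The upper and lower bounds meet at 2, so that is the treewidth.

2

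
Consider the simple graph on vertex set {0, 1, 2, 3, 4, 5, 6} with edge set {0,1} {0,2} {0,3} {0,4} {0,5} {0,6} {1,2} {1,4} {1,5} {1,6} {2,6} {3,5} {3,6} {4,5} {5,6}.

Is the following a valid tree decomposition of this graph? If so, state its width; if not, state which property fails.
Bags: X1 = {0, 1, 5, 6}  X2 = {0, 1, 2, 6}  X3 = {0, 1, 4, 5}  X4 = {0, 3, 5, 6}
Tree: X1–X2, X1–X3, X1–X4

Vertex coverage: the bags together contain {0, 1, 2, 3, 4, 5, 6}, the full vertex set. Edge coverage: each edge of G has both endpoints in at least one bag. Running intersection: for every vertex, the bags containing it form a connected subtree. All three properties hold, so this is a valid tree decomposition of width max|bag| − 1 = 3, and hence tw(G) ≤ 3.

Yes; width 3.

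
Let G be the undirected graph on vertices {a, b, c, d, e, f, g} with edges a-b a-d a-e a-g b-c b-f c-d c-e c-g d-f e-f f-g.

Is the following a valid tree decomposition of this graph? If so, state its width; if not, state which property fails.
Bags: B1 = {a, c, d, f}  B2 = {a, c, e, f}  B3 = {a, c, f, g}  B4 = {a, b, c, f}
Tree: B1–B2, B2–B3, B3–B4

Yes; width 3.

Vertex coverage: the bags together contain {a, b, c, d, e, f, g}, the full vertex set. Edge coverage: each edge of G has both endpoints in at least one bag. Running intersection: for every vertex, the bags containing it form a connected subtree. All three properties hold, so this is a valid tree decomposition of width max|bag| − 1 = 3, and hence tw(G) ≤ 3.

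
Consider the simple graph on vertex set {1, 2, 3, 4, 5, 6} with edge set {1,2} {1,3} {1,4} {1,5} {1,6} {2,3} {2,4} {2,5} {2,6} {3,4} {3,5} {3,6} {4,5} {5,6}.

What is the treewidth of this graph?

4

A width-4 tree decomposition is:
Bags: B1 = {1, 2, 3, 5, 6}  B2 = {1, 2, 3, 4, 5}
Tree: B1–B2
Every bag has size at most 5, so the width is 5 − 1 = 4 and tw(G) ≤ 4. On the other hand G contains the 5-clique {1, 2, 3, 4, 5}. A clique must lie in a single bag of any decomposition, so no decomposition can have width below 4. Hence tw(G) = 4 exactly.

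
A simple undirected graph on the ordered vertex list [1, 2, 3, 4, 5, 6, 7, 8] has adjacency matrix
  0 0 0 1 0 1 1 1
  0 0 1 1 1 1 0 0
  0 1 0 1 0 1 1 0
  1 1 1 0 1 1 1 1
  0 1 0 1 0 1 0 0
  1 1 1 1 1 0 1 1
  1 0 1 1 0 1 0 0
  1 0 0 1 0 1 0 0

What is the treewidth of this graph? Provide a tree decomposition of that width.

Treewidth 3.
Bags: B1 = {3, 4, 6, 7}  B2 = {1, 4, 6, 7}  B3 = {1, 4, 6, 8}  B4 = {2, 3, 4, 6}  B5 = {2, 4, 5, 6}
Tree: B1–B2, B2–B3, B1–B4, B4–B5

The largest bag has 4 vertices, giving width 3; this decomposition certifies tw(G) ≤ 3. For the lower bound, the 4 vertices {1, 4, 6, 8} are pairwise adjacent, and any tree decomposition puts a clique entirely inside one bag — forcing width ≥ 3. Therefore the treewidth is 3.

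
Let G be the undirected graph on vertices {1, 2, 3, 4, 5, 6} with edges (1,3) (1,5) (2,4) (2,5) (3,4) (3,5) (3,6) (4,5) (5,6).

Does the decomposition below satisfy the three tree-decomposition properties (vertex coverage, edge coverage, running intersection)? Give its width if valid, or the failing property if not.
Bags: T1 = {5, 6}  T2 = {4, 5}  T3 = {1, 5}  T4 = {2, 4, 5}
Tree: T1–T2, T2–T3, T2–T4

No — vertex 3 appears in no bag.

A tree decomposition must satisfy three properties: every vertex lies in some bag; for every edge, both endpoints lie together in some bag; and for every vertex, the bags containing it form a connected subtree. Here vertex 3 appears in no bag, so the decomposition is invalid.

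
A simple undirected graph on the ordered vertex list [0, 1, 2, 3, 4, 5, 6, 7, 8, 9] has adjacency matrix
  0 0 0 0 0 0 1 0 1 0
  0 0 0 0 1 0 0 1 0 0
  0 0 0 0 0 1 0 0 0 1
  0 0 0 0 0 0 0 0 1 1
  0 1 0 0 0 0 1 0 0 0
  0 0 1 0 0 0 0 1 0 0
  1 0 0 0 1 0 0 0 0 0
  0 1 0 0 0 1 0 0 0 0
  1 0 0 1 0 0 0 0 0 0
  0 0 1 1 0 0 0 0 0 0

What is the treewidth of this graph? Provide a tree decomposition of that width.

Treewidth 2.
Bags: B1 = {1, 5, 7}  B2 = {1, 4, 5}  B3 = {4, 5, 6}  B4 = {0, 5, 6}  B5 = {0, 5, 8}  B6 = {3, 5, 8}  B7 = {3, 5, 9}  B8 = {2, 5, 9}
Tree: B1–B2, B2–B3, B3–B4, B4–B5, B5–B6, B6–B7, B7–B8

The largest bag has 3 vertices, giving width 2; this decomposition certifies tw(G) ≤ 2. For the lower bound, G contains the cycle 5–7–1–4–6–0–8–3–9–2–5, so G is not a forest; only forests have treewidth ≤ 1, hence tw(G) ≥ 2. Therefore the treewidth is 2.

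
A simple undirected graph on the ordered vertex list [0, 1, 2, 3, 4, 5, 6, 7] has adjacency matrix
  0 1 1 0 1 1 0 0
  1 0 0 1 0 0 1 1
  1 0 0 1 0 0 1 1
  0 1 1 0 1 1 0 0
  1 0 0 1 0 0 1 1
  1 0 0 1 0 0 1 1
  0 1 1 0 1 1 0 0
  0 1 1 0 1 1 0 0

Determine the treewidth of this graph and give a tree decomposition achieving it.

Treewidth 4.
One optimal decomposition is:
Bags: B1 = {1, 2, 4, 5, 6}  B2 = {1, 2, 3, 4, 5}  B3 = {1, 2, 4, 5, 7}  B4 = {0, 1, 2, 4, 5}
Tree: B1–B2, B2–B3, B3–B4

Every bag has size at most 5, so the width is 5 − 1 = 4 and tw(G) ≤ 4. For the lower bound: the 5 vertex sets {4,6}, {2,3}, {5,7}, {1}, {0} are disjoint, each induces a connected subgraph, and every pair is joined by at least one edge of G. Contracting each set to a single vertex therefore yields K_{5} as a minor, and since treewidth is minor-monotone, tw(G) ≥ tw(K_{5}) = 4. Combining the bounds, tw(G) = 4.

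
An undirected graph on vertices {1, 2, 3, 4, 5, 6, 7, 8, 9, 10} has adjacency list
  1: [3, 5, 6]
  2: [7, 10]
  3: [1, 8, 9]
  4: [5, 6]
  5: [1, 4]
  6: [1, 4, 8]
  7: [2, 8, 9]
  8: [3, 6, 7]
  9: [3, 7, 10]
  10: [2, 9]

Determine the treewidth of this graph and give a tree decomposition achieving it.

Each bag holds 3 vertices, so the decomposition has width 2, which upper-bounds the treewidth. For the lower bound, G contains the cycle 2–10–9–7–2, so G is not a forest; only forests have treewidth ≤ 1, hence tw(G) ≥ 2. Hence tw(G) = 2 exactly.

Treewidth 2.
One optimal decomposition is:
Bags: B1 = {2, 7, 10}  B2 = {7, 9, 10}  B3 = {7, 8, 9}  B4 = {3, 8, 9}  B5 = {3, 6, 8}  B6 = {1, 3, 6}  B7 = {1, 4, 6}  B8 = {1, 4, 5}
Tree: B1–B2, B2–B3, B3–B4, B4–B5, B5–B6, B6–B7, B7–B8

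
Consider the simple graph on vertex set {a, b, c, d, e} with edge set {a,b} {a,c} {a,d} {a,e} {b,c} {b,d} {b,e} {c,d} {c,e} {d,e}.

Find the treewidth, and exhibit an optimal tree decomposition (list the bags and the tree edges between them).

With just one bag of size 5, the width is 5 − 1 = 4, so tw(G) ≤ 4. For the lower bound, the 5 vertices {a, b, c, d, e} are pairwise adjacent, and any tree decomposition puts a clique entirely inside one bag — forcing width ≥ 4. The upper and lower bounds meet at 4, so that is the treewidth.

Treewidth 4.
One such decomposition:
Bags: B1 = {a, b, c, d, e}
Tree: (single bag)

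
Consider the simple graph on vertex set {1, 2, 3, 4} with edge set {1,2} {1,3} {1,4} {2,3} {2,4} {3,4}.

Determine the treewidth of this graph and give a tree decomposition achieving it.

A single bag containing all 4 vertices is trivially a valid decomposition of width 3. For the lower bound, the 4 vertices {1, 2, 3, 4} are pairwise adjacent, and any tree decomposition puts a clique entirely inside one bag — forcing width ≥ 3. Therefore the treewidth is 3.

Treewidth 3.
One optimal decomposition is:
Bags: B1 = {1, 2, 3, 4}
Tree: (single bag)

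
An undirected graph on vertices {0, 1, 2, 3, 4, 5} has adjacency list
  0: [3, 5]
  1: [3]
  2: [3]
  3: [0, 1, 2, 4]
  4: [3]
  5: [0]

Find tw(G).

1

A width-1 tree decomposition is:
Bags: B1 = {2, 3}  B2 = {0, 3}  B3 = {1, 3}  B4 = {3, 4}  B5 = {0, 5}
Tree: B1–B2, B2–B3, B1–B4, B2–B5
The largest bag has 2 vertices, giving width 1; this decomposition certifies tw(G) ≤ 1. G has an edge, so its treewidth is at least 1. Hence tw(G) = 1 exactly.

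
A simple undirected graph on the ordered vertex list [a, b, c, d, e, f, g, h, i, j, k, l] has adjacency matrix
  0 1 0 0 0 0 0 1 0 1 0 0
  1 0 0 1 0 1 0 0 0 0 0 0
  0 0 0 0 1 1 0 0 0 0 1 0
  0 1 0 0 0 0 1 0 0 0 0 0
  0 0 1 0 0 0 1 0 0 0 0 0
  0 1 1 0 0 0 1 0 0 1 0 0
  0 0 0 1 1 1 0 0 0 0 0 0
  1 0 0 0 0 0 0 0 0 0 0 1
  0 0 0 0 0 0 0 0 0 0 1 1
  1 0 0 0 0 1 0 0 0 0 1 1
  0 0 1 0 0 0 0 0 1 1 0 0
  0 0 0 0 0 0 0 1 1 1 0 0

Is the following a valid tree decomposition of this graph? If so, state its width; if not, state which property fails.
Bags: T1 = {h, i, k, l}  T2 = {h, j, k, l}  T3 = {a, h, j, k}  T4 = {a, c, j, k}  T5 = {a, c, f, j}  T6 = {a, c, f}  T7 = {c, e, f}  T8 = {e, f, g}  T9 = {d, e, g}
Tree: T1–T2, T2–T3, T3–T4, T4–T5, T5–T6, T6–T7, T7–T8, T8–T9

No — vertex b appears in no bag.

A tree decomposition must satisfy three properties: every vertex lies in some bag; for every edge, both endpoints lie together in some bag; and for every vertex, the bags containing it form a connected subtree. Here vertex b appears in no bag, so the decomposition is invalid.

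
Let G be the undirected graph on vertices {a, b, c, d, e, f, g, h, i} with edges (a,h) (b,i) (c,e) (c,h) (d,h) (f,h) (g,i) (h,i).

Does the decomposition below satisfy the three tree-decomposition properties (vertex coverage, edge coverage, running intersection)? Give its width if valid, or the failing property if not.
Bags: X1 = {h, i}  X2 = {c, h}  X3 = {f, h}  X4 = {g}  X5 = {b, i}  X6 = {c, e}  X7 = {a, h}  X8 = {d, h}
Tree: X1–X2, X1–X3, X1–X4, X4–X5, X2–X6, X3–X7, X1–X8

A tree decomposition must satisfy three properties: every vertex lies in some bag; for every edge, both endpoints lie together in some bag; and for every vertex, the bags containing it form a connected subtree. Here edge (i,g) lies in no bag, so the decomposition is invalid.

No — edge (i,g) lies in no bag.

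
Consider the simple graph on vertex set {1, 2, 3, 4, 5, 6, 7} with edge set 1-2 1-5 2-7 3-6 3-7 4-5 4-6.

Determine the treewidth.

2

A width-2 tree decomposition is:
Bags: B1 = {1, 4, 5}  B2 = {1, 4, 6}  B3 = {1, 3, 6}  B4 = {1, 3, 7}  B5 = {1, 2, 7}
Tree: B1–B2, B2–B3, B3–B4, B4–B5
Every bag has size at most 3, so the width is 3 − 1 = 2 and tw(G) ≤ 2. The edges 1–5–4–6–3–7–2–1 form a cycle, so G is not a tree and its treewidth is at least 2. Hence tw(G) = 2 exactly.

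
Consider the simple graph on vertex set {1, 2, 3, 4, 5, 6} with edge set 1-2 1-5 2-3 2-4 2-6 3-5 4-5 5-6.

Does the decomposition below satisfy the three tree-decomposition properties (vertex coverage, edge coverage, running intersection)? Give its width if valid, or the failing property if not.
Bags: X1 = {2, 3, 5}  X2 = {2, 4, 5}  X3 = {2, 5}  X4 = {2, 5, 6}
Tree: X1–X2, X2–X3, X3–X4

No — vertex 1 appears in no bag.

A tree decomposition must satisfy three properties: every vertex lies in some bag; for every edge, both endpoints lie together in some bag; and for every vertex, the bags containing it form a connected subtree. Here vertex 1 appears in no bag, so the decomposition is invalid.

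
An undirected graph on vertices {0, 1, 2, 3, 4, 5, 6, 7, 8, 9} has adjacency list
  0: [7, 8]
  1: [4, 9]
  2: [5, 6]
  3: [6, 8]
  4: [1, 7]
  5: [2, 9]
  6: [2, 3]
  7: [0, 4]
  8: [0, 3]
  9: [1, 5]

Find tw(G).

2

A width-2 tree decomposition is:
Bags: B1 = {2, 3, 6}  B2 = {2, 3, 8}  B3 = {0, 2, 8}  B4 = {0, 2, 7}  B5 = {2, 4, 7}  B6 = {1, 2, 4}  B7 = {1, 2, 9}  B8 = {2, 5, 9}
Tree: B1–B2, B2–B3, B3–B4, B4–B5, B5–B6, B6–B7, B7–B8
Every bag has size at most 3, so the width is 3 − 1 = 2 and tw(G) ≤ 2. Since 2–6–3–8–0–7–4–1–9–5–2 is a cycle in G, G is not acyclic. Forests are exactly the graphs of treewidth ≤ 1, so tw(G) ≥ 2. Combining the bounds, tw(G) = 2.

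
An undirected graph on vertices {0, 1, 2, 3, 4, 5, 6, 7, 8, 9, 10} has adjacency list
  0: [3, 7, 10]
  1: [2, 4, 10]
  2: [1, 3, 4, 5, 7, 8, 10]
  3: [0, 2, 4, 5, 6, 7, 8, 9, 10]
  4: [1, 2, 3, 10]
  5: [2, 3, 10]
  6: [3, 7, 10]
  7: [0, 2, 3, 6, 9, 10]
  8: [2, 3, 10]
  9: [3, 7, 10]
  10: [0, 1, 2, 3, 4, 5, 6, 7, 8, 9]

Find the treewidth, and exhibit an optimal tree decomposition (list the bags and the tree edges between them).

Each bag holds 4 vertices, so the decomposition has width 3, which upper-bounds the treewidth. Conversely, {1, 2, 4, 10} is a clique of size 4, and the vertices of any clique must share a bag in every tree decomposition; so some bag has ≥ 4 vertices and tw(G) ≥ 3. Combining the bounds, tw(G) = 3.

Treewidth 3.
Bags: B1 = {2, 3, 8, 10}  B2 = {2, 3, 7, 10}  B3 = {0, 3, 7, 10}  B4 = {2, 3, 4, 10}  B5 = {3, 7, 9, 10}  B6 = {3, 6, 7, 10}  B7 = {1, 2, 4, 10}  B8 = {2, 3, 5, 10}
Tree: B1–B2, B2–B3, B1–B4, B2–B5, B2–B6, B4–B7, B2–B8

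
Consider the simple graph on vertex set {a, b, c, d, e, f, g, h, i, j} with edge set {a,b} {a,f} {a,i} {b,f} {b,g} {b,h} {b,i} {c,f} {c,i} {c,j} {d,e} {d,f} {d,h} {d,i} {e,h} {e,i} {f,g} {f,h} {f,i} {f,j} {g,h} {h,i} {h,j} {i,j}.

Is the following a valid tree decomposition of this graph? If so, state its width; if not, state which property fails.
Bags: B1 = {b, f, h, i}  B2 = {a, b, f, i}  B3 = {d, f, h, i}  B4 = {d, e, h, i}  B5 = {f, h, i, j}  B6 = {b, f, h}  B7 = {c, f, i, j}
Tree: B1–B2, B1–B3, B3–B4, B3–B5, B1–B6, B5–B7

No — vertex g appears in no bag.

A tree decomposition must satisfy three properties: every vertex lies in some bag; for every edge, both endpoints lie together in some bag; and for every vertex, the bags containing it form a connected subtree. Here vertex g appears in no bag, so the decomposition is invalid.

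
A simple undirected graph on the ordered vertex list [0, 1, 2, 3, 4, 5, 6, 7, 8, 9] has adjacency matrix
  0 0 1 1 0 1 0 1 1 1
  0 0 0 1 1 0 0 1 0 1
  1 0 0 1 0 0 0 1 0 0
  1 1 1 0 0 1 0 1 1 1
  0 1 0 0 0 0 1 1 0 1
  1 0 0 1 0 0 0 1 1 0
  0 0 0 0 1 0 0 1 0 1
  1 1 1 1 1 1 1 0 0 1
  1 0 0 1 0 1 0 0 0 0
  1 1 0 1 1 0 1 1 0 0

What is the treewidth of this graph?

3

A width-3 tree decomposition is:
Bags: B1 = {0, 3, 7, 9}  B2 = {1, 3, 7, 9}  B3 = {0, 3, 5, 7}  B4 = {1, 4, 7, 9}  B5 = {0, 2, 3, 7}  B6 = {0, 3, 5, 8}  B7 = {4, 6, 7, 9}
Tree: B1–B2, B1–B3, B2–B4, B1–B5, B3–B6, B4–B7
The largest bag has 4 vertices, giving width 3; this decomposition certifies tw(G) ≤ 3. Conversely, {0, 3, 5, 8} is a clique of size 4, and the vertices of any clique must share a bag in every tree decomposition; so some bag has ≥ 4 vertices and tw(G) ≥ 3. The upper and lower bounds meet at 3, so that is the treewidth.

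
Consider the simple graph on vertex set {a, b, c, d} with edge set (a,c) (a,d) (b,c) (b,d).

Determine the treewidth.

A width-2 tree decomposition is:
Bags: B1 = {a, b, c}  B2 = {a, b, d}
Tree: B1–B2
The largest bag has 3 vertices, giving width 2; this decomposition certifies tw(G) ≤ 2. For the lower bound, G contains the cycle a–c–b–d–a, so G is not a forest; only forests have treewidth ≤ 1, hence tw(G) ≥ 2. The upper and lower bounds meet at 2, so that is the treewidth.

2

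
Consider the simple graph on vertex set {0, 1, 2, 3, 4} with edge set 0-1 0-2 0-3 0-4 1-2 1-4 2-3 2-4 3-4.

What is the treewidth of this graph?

3

A width-3 tree decomposition is:
Bags: B1 = {0, 1, 2, 4}  B2 = {0, 2, 3, 4}
Tree: B1–B2
Every bag has size at most 4, so the width is 4 − 1 = 3 and tw(G) ≤ 3. For the lower bound, the 4 vertices {0, 1, 2, 4} are pairwise adjacent, and any tree decomposition puts a clique entirely inside one bag — forcing width ≥ 3. The upper and lower bounds meet at 3, so that is the treewidth.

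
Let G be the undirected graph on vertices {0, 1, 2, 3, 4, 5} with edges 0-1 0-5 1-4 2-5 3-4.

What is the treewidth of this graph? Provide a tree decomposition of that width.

Every bag has size at most 2, so the width is 2 − 1 = 1 and tw(G) ≤ 1. Any graph with an edge has treewidth ≥ 1, and G has the edge 3–4. Therefore the treewidth is 1.

Treewidth 1.
Bags: B1 = {3, 4}  B2 = {1, 4}  B3 = {0, 1}  B4 = {0, 5}  B5 = {2, 5}
Tree: B1–B2, B2–B3, B3–B4, B4–B5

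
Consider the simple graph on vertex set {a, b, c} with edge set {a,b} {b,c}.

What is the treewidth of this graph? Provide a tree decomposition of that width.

Treewidth 1.
Bags: B1 = {b, c}  B2 = {a, b}
Tree: B1–B2

Every bag has size at most 2, so the width is 2 − 1 = 1 and tw(G) ≤ 1. Since G has at least one edge (e.g. c–b), it is not an edgeless graph, so tw(G) ≥ 1. The upper and lower bounds meet at 1, so that is the treewidth.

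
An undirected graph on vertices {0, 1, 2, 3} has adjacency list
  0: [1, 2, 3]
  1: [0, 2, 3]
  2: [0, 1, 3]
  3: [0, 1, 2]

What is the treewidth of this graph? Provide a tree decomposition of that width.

A single bag containing all 4 vertices is trivially a valid decomposition of width 3. Conversely, {0, 1, 2, 3} is a clique of size 4, and the vertices of any clique must share a bag in every tree decomposition; so some bag has ≥ 4 vertices and tw(G) ≥ 3. Hence tw(G) = 3 exactly.

Treewidth 3.
One optimal decomposition is:
Bags: B1 = {0, 1, 2, 3}
Tree: (single bag)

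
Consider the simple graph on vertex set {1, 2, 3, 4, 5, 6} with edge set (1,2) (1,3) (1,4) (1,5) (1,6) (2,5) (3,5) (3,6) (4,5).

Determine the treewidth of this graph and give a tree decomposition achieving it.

Treewidth 2.
One such decomposition:
Bags: B1 = {1, 3, 5}  B2 = {1, 2, 5}  B3 = {1, 4, 5}  B4 = {1, 3, 6}
Tree: B1–B2, B1–B3, B1–B4

Each bag holds 3 vertices, so the decomposition has width 2, which upper-bounds the treewidth. For the lower bound, the 3 vertices {1, 2, 5} are pairwise adjacent, and any tree decomposition puts a clique entirely inside one bag — forcing width ≥ 2. Therefore the treewidth is 2.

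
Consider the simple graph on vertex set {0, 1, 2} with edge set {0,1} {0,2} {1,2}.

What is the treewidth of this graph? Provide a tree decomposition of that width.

A single bag containing all 3 vertices is trivially a valid decomposition of width 2. For the lower bound, the 3 vertices {0, 1, 2} are pairwise adjacent, and any tree decomposition puts a clique entirely inside one bag — forcing width ≥ 2. Therefore the treewidth is 2.

Treewidth 2.
One optimal decomposition is:
Bags: B1 = {0, 1, 2}
Tree: (single bag)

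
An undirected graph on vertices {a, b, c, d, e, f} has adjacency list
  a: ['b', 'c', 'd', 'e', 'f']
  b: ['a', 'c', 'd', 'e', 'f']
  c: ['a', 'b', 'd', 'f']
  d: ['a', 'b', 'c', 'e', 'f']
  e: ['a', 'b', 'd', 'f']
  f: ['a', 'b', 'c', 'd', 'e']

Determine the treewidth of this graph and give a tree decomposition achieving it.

Treewidth 4.
One such decomposition:
Bags: B1 = {a, b, c, d, f}  B2 = {a, b, d, e, f}
Tree: B1–B2

The largest bag has 5 vertices, giving width 4; this decomposition certifies tw(G) ≤ 4. Conversely, {a, b, d, e, f} is a clique of size 5, and the vertices of any clique must share a bag in every tree decomposition; so some bag has ≥ 5 vertices and tw(G) ≥ 4. Therefore the treewidth is 4.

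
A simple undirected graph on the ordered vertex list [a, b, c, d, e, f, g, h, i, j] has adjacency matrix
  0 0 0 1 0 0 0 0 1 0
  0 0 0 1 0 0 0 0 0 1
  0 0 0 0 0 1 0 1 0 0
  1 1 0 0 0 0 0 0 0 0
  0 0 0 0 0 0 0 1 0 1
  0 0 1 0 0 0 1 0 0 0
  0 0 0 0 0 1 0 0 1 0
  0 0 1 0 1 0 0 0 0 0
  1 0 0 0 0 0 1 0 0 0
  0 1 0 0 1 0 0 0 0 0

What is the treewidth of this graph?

A width-2 tree decomposition is:
Bags: B1 = {a, b, d}  B2 = {a, b, i}  B3 = {b, g, i}  B4 = {b, f, g}  B5 = {b, c, f}  B6 = {b, c, h}  B7 = {b, e, h}  B8 = {b, e, j}
Tree: B1–B2, B2–B3, B3–B4, B4–B5, B5–B6, B6–B7, B7–B8
The largest bag has 3 vertices, giving width 2; this decomposition certifies tw(G) ≤ 2. Since b–d–a–i–g–f–c–h–e–j–b is a cycle in G, G is not acyclic. Forests are exactly the graphs of treewidth ≤ 1, so tw(G) ≥ 2. Hence tw(G) = 2 exactly.

2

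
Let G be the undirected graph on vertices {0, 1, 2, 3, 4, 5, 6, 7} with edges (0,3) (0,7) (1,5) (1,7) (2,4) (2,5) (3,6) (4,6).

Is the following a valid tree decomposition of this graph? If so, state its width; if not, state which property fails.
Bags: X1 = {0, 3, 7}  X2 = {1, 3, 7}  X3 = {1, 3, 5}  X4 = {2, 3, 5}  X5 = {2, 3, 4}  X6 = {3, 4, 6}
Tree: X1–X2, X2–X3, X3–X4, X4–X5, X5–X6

Checking the three conditions: (i) the bags cover all of {0, 1, 2, 3, 4, 5, 6, 7}; (ii) for each edge, some bag contains both endpoints; (iii) the bags containing any fixed vertex form a subtree. All hold, so the decomposition is valid with width 3 − 1 = 2.

Yes; width 2.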